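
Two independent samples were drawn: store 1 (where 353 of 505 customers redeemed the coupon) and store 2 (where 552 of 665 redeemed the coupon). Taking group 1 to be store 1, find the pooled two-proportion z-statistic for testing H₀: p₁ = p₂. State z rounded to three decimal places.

p̂₁ = 353/505 = 0.69901, p̂₂ = 552/665 = 0.83008.
Pooled p̂ = (353+552)/(505+665) = 905/1170 = 0.77350.
Pooled SE = √[0.1751954·0.00348396] ≈ 0.024706.
z = (p̂₁ − p̂₂)/SE = (0.69901 − 0.83008)/0.024706 = -0.13107/0.024706 = -5.305.

z = -5.305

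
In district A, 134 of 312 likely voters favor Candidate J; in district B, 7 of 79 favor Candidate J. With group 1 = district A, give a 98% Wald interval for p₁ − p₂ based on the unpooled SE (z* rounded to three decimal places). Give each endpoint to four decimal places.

(0.2420, 0.4398)

p̂₁ = 0.42949, p̂₂ = 0.08861, so the observed difference is 0.34088.
SE = √(0.000785346 + 0.001022232) = √0.001807578 = 0.042516.
For 98% confidence, z* = 2.326. Margin = 2.326·0.042516 = 0.09889.
So the interval runs from 0.2420 to 0.4398.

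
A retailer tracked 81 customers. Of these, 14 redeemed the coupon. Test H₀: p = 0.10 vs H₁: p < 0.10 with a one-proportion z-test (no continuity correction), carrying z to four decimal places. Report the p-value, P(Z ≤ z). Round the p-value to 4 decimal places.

p̂ = 14/81 = 0.17284.
Null standard error: √(0.10·0.90/81) = √0.001111111 = 0.033333.
Test statistic (full precision, shown to 4 dp): z = (14/81 − 0.10)/SE₀ ≈ 2.1852.
p-value = P(Z ≤ z) with z = 2.1852 → 0.9856.

p-value = 0.9856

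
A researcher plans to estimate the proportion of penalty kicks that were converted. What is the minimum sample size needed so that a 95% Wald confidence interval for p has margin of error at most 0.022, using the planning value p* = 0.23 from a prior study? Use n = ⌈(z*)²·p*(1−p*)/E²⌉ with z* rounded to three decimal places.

z* = 1.960 at the 95% level.
p*(1−p*) = 0.23·0.77 = 0.1771.
Required n before rounding: 3.841600 × 0.1771 / 0.022² = 1405.676.
⌈1405.676⌉ = 1406.

n = 1406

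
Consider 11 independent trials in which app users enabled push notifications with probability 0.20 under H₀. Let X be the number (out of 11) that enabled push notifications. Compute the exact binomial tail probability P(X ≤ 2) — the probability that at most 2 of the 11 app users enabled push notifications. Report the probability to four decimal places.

P = 0.6174

X is binomial with n = 11 and p = 0.20.
P(X ≤ 2) = C(11,0)·0.20^0·0.80^11 + C(11,1)·0.20^1·0.80^10 + C(11,2)·0.20^2·0.80^9.
= 0.085899 + 0.236223 + 0.295279 = 0.6174.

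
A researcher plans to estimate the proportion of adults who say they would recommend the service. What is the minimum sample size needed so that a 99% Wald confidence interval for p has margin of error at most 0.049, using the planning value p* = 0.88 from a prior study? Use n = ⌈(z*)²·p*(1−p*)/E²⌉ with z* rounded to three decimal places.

The 99% critical value is z* = 2.576.
p*(1−p*) = 0.1056.
(z*)²·p*(1−p*)/E² = 6.635776·0.1056/0.002401 = 291.853.
⌈291.853⌉ = 292.

n = 292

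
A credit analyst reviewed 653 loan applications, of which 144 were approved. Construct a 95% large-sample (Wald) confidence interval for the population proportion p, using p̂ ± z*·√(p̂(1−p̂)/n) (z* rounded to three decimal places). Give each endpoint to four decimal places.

The sample proportion is 144/653 = 0.22052.
SE(p̂) = √(0.22052·0.77948/653) = 0.016224.
For 95% confidence, z* = 1.960.
Margin = 1.960·0.016224 = 0.03180.
So the interval runs from 0.1887 to 0.2523.

(0.1887, 0.2523)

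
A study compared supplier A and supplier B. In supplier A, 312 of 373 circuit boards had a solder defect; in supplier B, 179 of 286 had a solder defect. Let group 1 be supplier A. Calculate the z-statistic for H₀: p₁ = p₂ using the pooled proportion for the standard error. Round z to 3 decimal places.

z = 6.148

p̂₁ = 312/373 = 0.83646, p̂₂ = 179/286 = 0.62587.
Pooled p̂ = (312+179)/(373+286) = 491/659 = 0.74507.
Pooled SE = √[0.1899415·0.00617747] ≈ 0.034254.
z = 0.21059/0.034254 = 6.148.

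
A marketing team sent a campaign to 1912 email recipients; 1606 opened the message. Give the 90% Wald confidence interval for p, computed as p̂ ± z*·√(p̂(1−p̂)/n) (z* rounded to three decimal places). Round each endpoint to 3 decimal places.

(0.826, 0.854)

With x = 1606 successes in n = 1912, p̂ = 0.83996.
SE(p̂) = √(0.83996·0.16004/1912) = 0.008385.
For 90% confidence, z* = 1.645.
Margin of error: 1.645 × 0.008385 = 0.01379.
Interval: 0.83996 ± 0.01379 → (0.826, 0.854).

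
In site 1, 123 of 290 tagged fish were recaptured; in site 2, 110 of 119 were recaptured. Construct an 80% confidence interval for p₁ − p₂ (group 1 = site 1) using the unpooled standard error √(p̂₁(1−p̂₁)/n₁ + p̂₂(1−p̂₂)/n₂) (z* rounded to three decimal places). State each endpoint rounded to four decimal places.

p̂₁ = 0.42414, p̂₂ = 0.92437, so the observed difference is -0.50023.
Unpooled SE = √(p̂₁(1−p̂₁)/n₁ + p̂₂(1−p̂₂)/n₂) = √(0.000842224 + 0.000587482) = 0.037811.
z* = 1.282 at the 80% level. Margin = 1.282·0.037811 = 0.04847.
Interval: -0.50023 ± 0.04847 → (-0.5487, -0.4518).

(-0.5487, -0.4518)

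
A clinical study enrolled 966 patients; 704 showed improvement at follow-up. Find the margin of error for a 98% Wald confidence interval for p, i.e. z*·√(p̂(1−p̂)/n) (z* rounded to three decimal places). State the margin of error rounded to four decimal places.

ME = 0.0333

Sample proportion p̂ = 704/966 = 0.72878.
SE(p̂) = √(0.72878·0.27122/966) = 0.014304.
z* = 2.326 at the 98% level.
Margin of error = z*·SE = 2.326 × 0.014304 = 0.0333.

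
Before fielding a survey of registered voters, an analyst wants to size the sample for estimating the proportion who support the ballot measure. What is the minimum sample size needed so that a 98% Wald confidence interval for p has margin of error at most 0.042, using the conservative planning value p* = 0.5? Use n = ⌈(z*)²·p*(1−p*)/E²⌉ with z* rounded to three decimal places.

n = 767

The 98% critical value is z* = 2.326.
p*(1−p*) = 0.2500.
(z*)²·p*(1−p*)/E² = 5.410276·0.2500/0.001764 = 766.762.
Rounding up, n = 767.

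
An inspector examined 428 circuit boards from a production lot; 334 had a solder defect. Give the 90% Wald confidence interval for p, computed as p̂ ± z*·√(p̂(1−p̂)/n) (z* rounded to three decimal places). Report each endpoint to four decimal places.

Sample proportion p̂ = 334/428 = 0.78037.
SE(p̂) = √(0.78037·0.21963/428) = 0.020011.
z* = 1.645 at the 90% level.
Margin of error: 1.645 × 0.020011 = 0.03292.
So the interval runs from 0.7475 to 0.8133.

(0.7475, 0.8133)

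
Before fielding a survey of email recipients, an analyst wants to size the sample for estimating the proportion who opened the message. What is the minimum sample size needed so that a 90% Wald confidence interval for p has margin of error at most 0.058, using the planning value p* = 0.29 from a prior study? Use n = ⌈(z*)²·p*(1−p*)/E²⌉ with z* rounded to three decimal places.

The 90% critical value is z* = 1.645.
p*(1−p*) = 0.2059.
Required n before rounding: 2.706025 × 0.2059 / 0.058² = 165.627.
Rounding up, n = 166.

n = 166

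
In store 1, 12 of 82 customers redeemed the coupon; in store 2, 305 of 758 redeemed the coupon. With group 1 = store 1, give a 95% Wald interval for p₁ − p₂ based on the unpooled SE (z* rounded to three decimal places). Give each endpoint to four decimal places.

p̂₁ = 0.14634, p̂₂ = 0.40237, so the observed difference is -0.25603.
Unpooled SE = √(p̂₁(1−p̂₁)/n₁ + p̂₂(1−p̂₂)/n₂) = √(0.001523483 + 0.000317242) = 0.042904.
For 95% confidence, z* = 1.960. Margin = 1.960·0.042904 = 0.08409.
So the interval runs from -0.3401 to -0.1719.

(-0.3401, -0.1719)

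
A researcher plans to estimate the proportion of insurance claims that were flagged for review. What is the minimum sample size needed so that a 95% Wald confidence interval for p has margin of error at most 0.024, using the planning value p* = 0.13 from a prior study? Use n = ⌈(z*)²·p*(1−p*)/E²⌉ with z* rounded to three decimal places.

The 95% critical value is z* = 1.960.
p*(1−p*) = 0.13·0.87 = 0.1131.
Required n before rounding: 3.841600 × 0.1131 / 0.024² = 754.314.
Rounding up, n = 755.

n = 755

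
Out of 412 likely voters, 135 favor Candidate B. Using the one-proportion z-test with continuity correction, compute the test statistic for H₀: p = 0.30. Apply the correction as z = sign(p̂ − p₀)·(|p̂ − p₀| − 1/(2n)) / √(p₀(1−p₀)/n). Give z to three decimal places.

p̂ = 135/412 = 0.32767. p̂ − p₀ = 0.027670.
Continuity correction 1/(2n) = 1/824 = 0.001214.
Corrected numerator: |0.027670| − 0.001214 = 0.026456.
Under H₀, SE = √(p₀(1−p₀)/n) = √(0.30·0.70/412) = √0.000509709 = 0.022577.
z = +0.026456/0.022577 = 1.172.

z = 1.172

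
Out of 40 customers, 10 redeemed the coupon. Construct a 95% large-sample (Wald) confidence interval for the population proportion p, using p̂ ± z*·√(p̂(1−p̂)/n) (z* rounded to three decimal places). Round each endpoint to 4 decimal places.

(0.1158, 0.3842)

Sample proportion p̂ = 10/40 = 0.25000.
SE = √(p̂(1−p̂)/n) = √(0.187500/40) = 0.068465.
For 95% confidence, z* = 1.960.
Margin = 1.960·0.068465 = 0.13419.
CI: 0.25000 ± 0.13419 = (0.1158, 0.3842).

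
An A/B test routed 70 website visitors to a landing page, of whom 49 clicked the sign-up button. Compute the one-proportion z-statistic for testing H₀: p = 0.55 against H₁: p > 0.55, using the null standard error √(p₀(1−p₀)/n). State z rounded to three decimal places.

z = 2.523

The sample proportion is 49/70 = 0.70000.
Null standard error: √(0.55·0.45/70) = √0.003535714 = 0.059462.
Test statistic: z = 0.15000/0.059462 = 2.523.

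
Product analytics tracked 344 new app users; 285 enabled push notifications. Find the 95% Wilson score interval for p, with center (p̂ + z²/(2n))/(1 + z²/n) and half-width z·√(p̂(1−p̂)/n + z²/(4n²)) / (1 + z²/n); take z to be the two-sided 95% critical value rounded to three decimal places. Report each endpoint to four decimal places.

(0.7851, 0.8646)

p̂ = 285/344 = 0.82849; z = 1.960, so z² = 3.841600.
Denominator 1 + z²/n = 1 + 3.841600/344 = 1.011167.
Center = (0.82849 + 0.005584)/1.011167 = 0.82486.
Radicand: p̂(1−p̂)/n + z²/(4n²) = 0.000413068 + 0.000008116 = 0.000421184.
Half-width = 1.960·√0.000421184/1.011167 = 0.03978.
So the interval runs from 0.7851 to 0.8646.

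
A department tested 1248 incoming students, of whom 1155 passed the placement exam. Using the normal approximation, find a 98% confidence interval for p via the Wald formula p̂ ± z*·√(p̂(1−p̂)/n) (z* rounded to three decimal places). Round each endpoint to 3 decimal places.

With x = 1155 successes in n = 1248, p̂ = 0.92548.
Standard error of p̂: √(0.068966/1248) = √0.000055261 = 0.007434.
For 98% confidence, z* = 2.326.
Margin = 2.326·0.007434 = 0.01729.
So the interval runs from 0.908 to 0.943.

(0.908, 0.943)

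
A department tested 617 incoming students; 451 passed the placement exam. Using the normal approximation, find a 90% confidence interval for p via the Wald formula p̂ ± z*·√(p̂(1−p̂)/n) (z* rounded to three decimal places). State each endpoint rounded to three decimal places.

(0.702, 0.760)

The sample proportion is 451/617 = 0.73096.
SE(p̂) = √(0.73096·0.26904/617) = 0.017853.
z* = 1.645 at the 90% level.
Margin of error: 1.645 × 0.017853 = 0.02937.
Interval: 0.73096 ± 0.02937 → (0.702, 0.760).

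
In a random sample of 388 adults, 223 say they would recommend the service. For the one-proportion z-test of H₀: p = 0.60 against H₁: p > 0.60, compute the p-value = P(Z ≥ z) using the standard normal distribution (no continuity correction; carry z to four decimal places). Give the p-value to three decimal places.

p-value = 0.845

The sample proportion is 223/388 = 0.57474.
SE₀ = √(0.60·0.40/388) = 0.024871.
z = (p̂ − p₀)/SE = (223/388 − 0.60)/0.024871 ≈ -1.0156.
From the standard normal, P(Z ≥ z) = 0.845.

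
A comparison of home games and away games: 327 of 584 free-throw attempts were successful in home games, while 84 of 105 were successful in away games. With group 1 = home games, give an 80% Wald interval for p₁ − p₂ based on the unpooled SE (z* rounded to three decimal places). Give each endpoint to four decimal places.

(-0.2966, -0.1835)

p̂₁ = 327/584 = 0.55993, p̂₂ = 84/105 = 0.80000; p̂₁ − p̂₂ = -0.24007.
Unpooled SE = √(p̂₁(1−p̂₁)/n₁ + p̂₂(1−p̂₂)/n₂) = √(0.000421932 + 0.001523810) = 0.044111.
z* = 1.282 at the 80% level. Margin = 1.282·0.044111 = 0.05655.
CI: -0.24007 ± 0.05655 = (-0.2966, -0.1835).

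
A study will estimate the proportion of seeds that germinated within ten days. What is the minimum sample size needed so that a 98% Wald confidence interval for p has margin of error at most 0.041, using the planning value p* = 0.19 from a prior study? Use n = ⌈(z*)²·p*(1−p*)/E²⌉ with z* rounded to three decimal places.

The 98% critical value is z* = 2.326.
p*(1−p*) = 0.1539.
(z*)²·p*(1−p*)/E² = 5.410276·0.1539/0.001681 = 495.325.
⌈495.325⌉ = 496.

n = 496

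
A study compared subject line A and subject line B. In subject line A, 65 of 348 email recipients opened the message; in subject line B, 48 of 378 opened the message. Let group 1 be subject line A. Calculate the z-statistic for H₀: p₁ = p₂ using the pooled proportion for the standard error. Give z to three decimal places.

Sample proportions: p̂₁ = 65/348 = 0.18678 and p̂₂ = 48/378 = 0.12698.
Pooled p̂ = (65+48)/(348+378) = 113/726 = 0.15565.
Pooled SE = √[0.1314213·0.00551907] ≈ 0.026932.
z = 0.05980/0.026932 = 2.220.

z = 2.220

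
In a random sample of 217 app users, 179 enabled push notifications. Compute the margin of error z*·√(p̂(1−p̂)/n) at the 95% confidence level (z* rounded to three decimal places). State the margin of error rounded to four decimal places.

With x = 179 successes in n = 217, p̂ = 0.82488.
SE(p̂) = √(0.82488·0.17512/217) = 0.025801.
z* = 1.960 at the 95% level.
So ME = 0.0506.

ME = 0.0506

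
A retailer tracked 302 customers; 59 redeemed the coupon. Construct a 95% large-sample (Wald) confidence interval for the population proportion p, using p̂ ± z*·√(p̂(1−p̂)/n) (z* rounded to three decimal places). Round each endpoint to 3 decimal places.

(0.151, 0.240)

p̂ = 59/302 = 0.19536.
SE = √(p̂(1−p̂)/n) = √(0.157197/302) = 0.022815.
For 95% confidence, z* = 1.960.
Margin = 1.960·0.022815 = 0.04472.
So the interval runs from 0.151 to 0.240.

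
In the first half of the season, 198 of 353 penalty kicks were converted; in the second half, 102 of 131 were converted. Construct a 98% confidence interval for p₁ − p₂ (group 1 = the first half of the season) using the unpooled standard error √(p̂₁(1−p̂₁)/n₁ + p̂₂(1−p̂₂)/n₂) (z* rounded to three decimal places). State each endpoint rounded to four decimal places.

p̂₁ = 198/353 = 0.56091, p̂₂ = 102/131 = 0.77863; p̂₁ − p̂₂ = -0.21772.
Unpooled SE = √(p̂₁(1−p̂₁)/n₁ + p̂₂(1−p̂₂)/n₂) = √(0.000697707 + 0.001315783) = 0.044872.
The 98% critical value is z* = 2.326. Margin of error = 0.10437.
Interval: -0.21772 ± 0.10437 → (-0.3221, -0.1133).

(-0.3221, -0.1133)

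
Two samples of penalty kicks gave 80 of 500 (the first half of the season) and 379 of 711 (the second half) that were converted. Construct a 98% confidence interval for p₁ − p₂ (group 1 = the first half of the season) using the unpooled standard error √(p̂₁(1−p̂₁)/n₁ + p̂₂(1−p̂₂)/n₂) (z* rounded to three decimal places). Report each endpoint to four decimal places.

(-0.4309, -0.3152)

p̂₁ = 80/500 = 0.16000, p̂₂ = 379/711 = 0.53305; p̂₁ − p̂₂ = -0.37305.
Unpooled SE = √(p̂₁(1−p̂₁)/n₁ + p̂₂(1−p̂₂)/n₂) = √(0.000268800 + 0.000350081) = 0.024877.
z* = 2.326 at the 98% level. Margin = 2.326·0.024877 = 0.05786.
CI: -0.37305 ± 0.05786 = (-0.4309, -0.3152).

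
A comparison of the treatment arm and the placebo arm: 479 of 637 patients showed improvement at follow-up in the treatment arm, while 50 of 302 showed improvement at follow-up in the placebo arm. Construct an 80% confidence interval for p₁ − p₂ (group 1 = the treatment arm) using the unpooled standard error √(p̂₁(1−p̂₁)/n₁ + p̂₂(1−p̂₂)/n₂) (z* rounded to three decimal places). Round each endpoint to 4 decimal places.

(0.5513, 0.6215)

p̂₁ = 0.75196, p̂₂ = 0.16556, so the observed difference is 0.58640.
Unpooled SE = √(p̂₁(1−p̂₁)/n₁ + p̂₂(1−p̂₂)/n₂) = √(0.000292802 + 0.000457456) = 0.027391.
The 80% critical value is z* = 1.282. Margin = 1.282·0.027391 = 0.03512.
Interval: 0.58640 ± 0.03512 → (0.5513, 0.6215).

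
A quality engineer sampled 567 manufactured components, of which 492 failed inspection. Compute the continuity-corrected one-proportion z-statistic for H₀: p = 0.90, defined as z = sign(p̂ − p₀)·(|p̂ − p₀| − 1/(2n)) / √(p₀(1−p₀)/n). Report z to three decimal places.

With x = 492 successes in n = 567, p̂ = 0.86772. p̂ − p₀ = -0.032275.
Continuity correction 1/(2n) = 1/1134 = 0.000882.
Corrected numerator: |-0.032275| − 0.000882 = 0.031393.
SE₀ = √(0.90·0.10/567) = 0.012599.
z = −0.031393/0.012599 = -2.492.

z = -2.492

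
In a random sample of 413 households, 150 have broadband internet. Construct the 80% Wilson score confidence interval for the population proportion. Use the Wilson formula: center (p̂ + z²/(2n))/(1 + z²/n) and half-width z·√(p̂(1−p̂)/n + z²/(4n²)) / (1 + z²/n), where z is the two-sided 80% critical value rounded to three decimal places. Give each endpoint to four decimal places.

Here p̂ = 150/413 = 0.36320 and z = 1.282 (z² = 1.643524).
Denominator 1 + z²/n = 1 + 1.643524/413 = 1.003979.
Center = (0.36320 + 0.001990)/1.003979 = 0.36374.
Radicand: p̂(1−p̂)/n + z²/(4n²) = 0.000560011 + 0.000002409 = 0.000562420.
Half-width = 1.282·√0.000562420/1.003979 = 0.03028.
CI: 0.36374 ± 0.03028 = (0.3335, 0.3940).

(0.3335, 0.3940)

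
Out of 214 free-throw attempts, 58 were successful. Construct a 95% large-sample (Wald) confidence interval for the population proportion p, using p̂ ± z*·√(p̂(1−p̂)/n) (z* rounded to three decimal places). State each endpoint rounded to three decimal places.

(0.211, 0.331)

Sample proportion p̂ = 58/214 = 0.27103.
SE(p̂) = √(0.27103·0.72897/214) = 0.030385.
For 95% confidence, z* = 1.960.
Margin of error: 1.960 × 0.030385 = 0.05955.
Interval: 0.27103 ± 0.05955 → (0.211, 0.331).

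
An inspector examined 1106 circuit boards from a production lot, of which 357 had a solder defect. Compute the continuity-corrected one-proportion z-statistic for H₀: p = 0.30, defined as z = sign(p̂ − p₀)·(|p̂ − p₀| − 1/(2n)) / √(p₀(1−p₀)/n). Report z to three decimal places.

z = 1.621

p̂ = 357/1106 = 0.32278. p̂ − p₀ = 0.022785.
1/(2n) = 0.000452.
Corrected numerator: |0.022785| − 0.000452 = 0.022333.
SE₀ = √(0.30·0.70/1106) = 0.013779.
z = (+)0.022333/0.013779 = 1.621.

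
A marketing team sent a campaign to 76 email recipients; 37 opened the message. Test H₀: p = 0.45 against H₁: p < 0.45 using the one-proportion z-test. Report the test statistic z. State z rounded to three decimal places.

z = 0.646

The sample proportion is 37/76 = 0.48684.
SE₀ = √(0.45·0.55/76) = 0.057066.
Test statistic: z = 0.03684/0.057066 = 0.646.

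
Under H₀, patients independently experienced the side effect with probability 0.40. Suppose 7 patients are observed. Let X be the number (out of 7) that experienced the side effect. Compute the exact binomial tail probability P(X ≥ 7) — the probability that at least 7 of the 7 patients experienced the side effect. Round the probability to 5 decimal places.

P = 0.00164

X ~ Binomial(n=7, p=0.40).
P(X ≥ 7) = C(7,7)·0.40^7·0.60^0.
= 0.001638 = 0.00164.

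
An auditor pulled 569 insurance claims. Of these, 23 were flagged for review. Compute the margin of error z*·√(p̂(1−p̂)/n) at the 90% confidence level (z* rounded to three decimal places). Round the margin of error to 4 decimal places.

With x = 23 successes in n = 569, p̂ = 0.04042.
SE(p̂) = √(0.04042·0.95958/569) = 0.008256.
For 90% confidence, z* = 1.645.
So ME = 0.0136.

ME = 0.0136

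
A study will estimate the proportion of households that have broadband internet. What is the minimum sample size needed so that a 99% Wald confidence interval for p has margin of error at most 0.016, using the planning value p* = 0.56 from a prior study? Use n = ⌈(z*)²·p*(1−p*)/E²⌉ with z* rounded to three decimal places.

n = 6387

z* = 2.576 at the 99% level.
p*(1−p*) = 0.56·0.44 = 0.2464.
Required n before rounding: 6.635776 × 0.2464 / 0.016² = 6386.934.
⌈6386.934⌉ = 6387.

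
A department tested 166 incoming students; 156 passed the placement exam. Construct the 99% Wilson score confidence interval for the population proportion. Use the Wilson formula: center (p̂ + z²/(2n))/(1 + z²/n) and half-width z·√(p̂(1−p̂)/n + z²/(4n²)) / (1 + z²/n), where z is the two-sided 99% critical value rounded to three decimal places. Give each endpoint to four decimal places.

(0.8732, 0.9725)

p̂ = 156/166 = 0.93976; z = 2.576, so z² = 6.635776.
1 + z²/n = 1.039975.
Center = (0.93976 + 0.019987)/1.039975 = 0.92286.
Radicand: p̂(1−p̂)/n + z²/(4n²) = 0.000341036 + 0.000060203 = 0.000401239.
Half-width = 2.576·√0.000401239/1.039975 = 0.04962.
CI: 0.92286 ± 0.04962 = (0.8732, 0.9725).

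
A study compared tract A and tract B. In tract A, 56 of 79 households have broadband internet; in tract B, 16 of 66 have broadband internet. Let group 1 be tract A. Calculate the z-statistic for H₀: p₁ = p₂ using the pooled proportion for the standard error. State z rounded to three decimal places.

z = 5.594

p̂₁ = 56/79 = 0.70886, p̂₂ = 16/66 = 0.24242.
Pooling: p̂ = 72/145 = 0.49655.
Pooled SE = √[0.2499881·0.02780974] ≈ 0.083379.
z = 0.46644/0.083379 = 5.594.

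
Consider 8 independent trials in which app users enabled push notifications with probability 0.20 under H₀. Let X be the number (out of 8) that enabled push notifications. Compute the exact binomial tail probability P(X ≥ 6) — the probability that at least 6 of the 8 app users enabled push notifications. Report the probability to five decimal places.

P = 0.00123

X is binomial with n = 8 and p = 0.20.
P(X ≥ 6) = C(8,6)·0.20^6·0.80^2 + C(8,7)·0.20^7·0.80^1 + C(8,8)·0.20^8·0.80^0.
= 0.001147 + 0.000082 + 0.000003 = 0.00123.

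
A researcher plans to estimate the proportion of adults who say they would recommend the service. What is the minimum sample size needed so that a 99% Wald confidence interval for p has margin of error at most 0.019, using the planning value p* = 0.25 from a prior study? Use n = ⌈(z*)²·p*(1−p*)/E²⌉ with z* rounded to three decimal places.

z* = 2.576 at the 99% level.
p*(1−p*) = 0.1875.
Required n before rounding: 6.635776 × 0.1875 / 0.019² = 3446.560.
⌈3446.560⌉ = 3447.

n = 3447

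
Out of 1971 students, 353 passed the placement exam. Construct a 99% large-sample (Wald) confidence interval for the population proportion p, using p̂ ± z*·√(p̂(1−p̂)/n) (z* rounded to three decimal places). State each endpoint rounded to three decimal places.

The sample proportion is 353/1971 = 0.17910.
SE = √(p̂(1−p̂)/n) = √(0.147021/1971) = 0.008637.
The 99% critical value is z* = 2.576.
Margin = 2.576·0.008637 = 0.02225.
So the interval runs from 0.157 to 0.201.

(0.157, 0.201)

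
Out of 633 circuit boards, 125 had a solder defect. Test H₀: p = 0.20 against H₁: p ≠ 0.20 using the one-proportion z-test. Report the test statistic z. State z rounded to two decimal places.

With x = 125 successes in n = 633, p̂ = 0.19747.
Under H₀, SE = √(p₀(1−p₀)/n) = √(0.20·0.80/633) = √0.000252765 = 0.015899.
Test statistic: z = -0.00253/0.015899 = -0.16.

z = -0.16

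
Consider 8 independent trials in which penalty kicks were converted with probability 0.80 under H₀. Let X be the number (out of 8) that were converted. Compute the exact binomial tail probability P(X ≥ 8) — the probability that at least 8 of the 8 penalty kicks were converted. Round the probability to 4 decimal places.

X is binomial with n = 8 and p = 0.80.
P(X ≥ 8) = C(8,8)·0.80^8·0.20^0.
= 0.167772 = 0.1678.

P = 0.1678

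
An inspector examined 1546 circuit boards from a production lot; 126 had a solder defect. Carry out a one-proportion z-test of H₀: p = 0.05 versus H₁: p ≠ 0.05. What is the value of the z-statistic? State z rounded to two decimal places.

p̂ = 126/1546 = 0.08150.
SE₀ = √(0.05·0.95/1546) = 0.005543.
z = (0.08150 − 0.05)/0.005543 = 0.03150/0.005543 = 5.68.

z = 5.68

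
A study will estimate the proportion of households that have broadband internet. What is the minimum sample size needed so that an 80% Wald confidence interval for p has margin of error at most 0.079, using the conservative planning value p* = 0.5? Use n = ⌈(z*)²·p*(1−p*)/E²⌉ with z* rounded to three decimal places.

n = 66

z* = 1.282 at the 80% level.
p*(1−p*) = 0.2500.
Required n before rounding: 1.643524 × 0.2500 / 0.079² = 65.836.
⌈65.836⌉ = 66.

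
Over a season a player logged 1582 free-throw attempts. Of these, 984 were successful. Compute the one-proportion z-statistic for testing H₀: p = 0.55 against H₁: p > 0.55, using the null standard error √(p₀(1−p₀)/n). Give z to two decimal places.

z = 5.76

p̂ = 984/1582 = 0.62200.
Under H₀, SE = √(p₀(1−p₀)/n) = √(0.55·0.45/1582) = √0.000156448 = 0.012508.
z = (p̂ − p₀)/SE = (0.62200 − 0.55)/0.012508 = 5.76.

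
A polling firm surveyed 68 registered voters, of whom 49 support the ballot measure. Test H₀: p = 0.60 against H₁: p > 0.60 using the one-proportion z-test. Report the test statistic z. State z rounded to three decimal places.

z = 2.030

Sample proportion p̂ = 49/68 = 0.72059.
SE₀ = √(0.60·0.40/68) = 0.059409.
Test statistic: z = 0.12059/0.059409 = 2.030.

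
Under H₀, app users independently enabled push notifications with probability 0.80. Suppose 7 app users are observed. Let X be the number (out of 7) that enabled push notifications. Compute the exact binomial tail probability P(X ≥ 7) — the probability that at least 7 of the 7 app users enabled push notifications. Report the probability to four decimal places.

P = 0.2097

X is binomial with n = 7 and p = 0.80.
P(X ≥ 7) = C(7,7)·0.80^7·0.20^0.
= 0.209715 = 0.2097.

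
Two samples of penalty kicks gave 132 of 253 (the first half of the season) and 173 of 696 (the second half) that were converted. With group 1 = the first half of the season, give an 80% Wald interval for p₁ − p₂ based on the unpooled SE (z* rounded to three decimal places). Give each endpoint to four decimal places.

p̂₁ = 0.52174, p̂₂ = 0.24856, so the observed difference is 0.27318.
SE = √(0.000986274 + 0.000268361) = √0.001254635 = 0.035421.
z* = 1.282 at the 80% level. Margin of error = 0.04541.
Interval: 0.27318 ± 0.04541 → (0.2278, 0.3186).

(0.2278, 0.3186)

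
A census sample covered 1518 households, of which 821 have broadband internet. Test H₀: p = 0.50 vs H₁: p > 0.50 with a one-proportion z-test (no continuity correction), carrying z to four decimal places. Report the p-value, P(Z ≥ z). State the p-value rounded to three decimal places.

The sample proportion is 821/1518 = 0.54084.
Under H₀, SE = √(p₀(1−p₀)/n) = √(0.50·0.50/1518) = √0.000164690 = 0.012833.
z = (p̂ − p₀)/SE = (821/1518 − 0.50)/0.012833 ≈ 3.1826.
p-value = P(Z ≥ z) with z = 3.1826 → 0.001.

p-value = 0.001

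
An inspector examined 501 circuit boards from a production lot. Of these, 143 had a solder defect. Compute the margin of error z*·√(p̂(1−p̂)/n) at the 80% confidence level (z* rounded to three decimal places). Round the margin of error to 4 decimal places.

ME = 0.0259

Sample proportion p̂ = 143/501 = 0.28543.
SE(p̂) = √(0.28543·0.71457/501) = 0.020177.
The 80% critical value is z* = 1.282.
ME = 1.282·0.020177 = 0.0259.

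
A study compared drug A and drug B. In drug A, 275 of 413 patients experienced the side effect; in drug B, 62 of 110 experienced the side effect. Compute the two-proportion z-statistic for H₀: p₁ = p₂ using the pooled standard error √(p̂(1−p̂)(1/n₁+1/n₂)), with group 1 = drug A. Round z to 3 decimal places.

z = 1.990

Sample proportions: p̂₁ = 275/413 = 0.66586 and p̂₂ = 62/110 = 0.56364.
Pooling: p̂ = 337/523 = 0.64436.
Pooled SE = √[0.2291603·0.01151222] ≈ 0.051363.
z = 0.10222/0.051363 = 1.990.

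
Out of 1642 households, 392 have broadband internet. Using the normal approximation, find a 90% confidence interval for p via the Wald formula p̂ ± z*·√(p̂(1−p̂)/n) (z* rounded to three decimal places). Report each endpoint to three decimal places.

With x = 392 successes in n = 1642, p̂ = 0.23873.
Standard error of p̂: √(0.181740/1642) = √0.000110682 = 0.010521.
z* = 1.645 at the 90% level.
Margin of error: 1.645 × 0.010521 = 0.01731.
So the interval runs from 0.221 to 0.256.

(0.221, 0.256)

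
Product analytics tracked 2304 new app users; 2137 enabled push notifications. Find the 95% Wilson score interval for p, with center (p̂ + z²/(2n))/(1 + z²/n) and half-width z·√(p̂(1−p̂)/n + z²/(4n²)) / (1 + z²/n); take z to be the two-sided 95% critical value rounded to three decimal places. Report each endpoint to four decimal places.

(0.9162, 0.9374)

p̂ = 2137/2304 = 0.92752; z = 1.960, so z² = 3.841600.
Denominator 1 + z²/n = 1 + 3.841600/2304 = 1.001667.
Center = (0.92752 + 0.000834)/1.001667 = 0.92681.
Radicand: p̂(1−p̂)/n + z²/(4n²) = 0.000029179 + 0.000000181 = 0.000029360.
Half-width = z·√(radicand)/denom = 1.960·0.005418/1.001667 = 0.01060.
Interval: 0.92681 ± 0.01060 → (0.9162, 0.9374).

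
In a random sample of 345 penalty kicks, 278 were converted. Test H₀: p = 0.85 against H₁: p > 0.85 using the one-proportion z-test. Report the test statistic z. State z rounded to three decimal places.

p̂ = 278/345 = 0.80580.
SE₀ = √(0.85·0.15/345) = 0.019224.
z = (0.80580 − 0.85)/0.019224 = -0.04420/0.019224 = -2.299.

z = -2.299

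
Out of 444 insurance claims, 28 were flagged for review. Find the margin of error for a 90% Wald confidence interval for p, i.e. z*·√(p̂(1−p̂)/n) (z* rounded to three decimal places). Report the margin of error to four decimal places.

With x = 28 successes in n = 444, p̂ = 0.06306.
SE(p̂) = √(0.06306·0.93694/444) = 0.011536.
For 90% confidence, z* = 1.645.
So ME = 0.0190.

ME = 0.0190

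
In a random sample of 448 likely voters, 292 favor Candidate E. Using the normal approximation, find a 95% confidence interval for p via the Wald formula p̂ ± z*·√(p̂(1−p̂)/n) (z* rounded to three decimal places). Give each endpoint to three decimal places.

(0.608, 0.696)

With x = 292 successes in n = 448, p̂ = 0.65179.
SE(p̂) = √(0.65179·0.34821/448) = 0.022508.
For 95% confidence, z* = 1.960.
Margin = 1.960·0.022508 = 0.04412.
Interval: 0.65179 ± 0.04412 → (0.608, 0.696).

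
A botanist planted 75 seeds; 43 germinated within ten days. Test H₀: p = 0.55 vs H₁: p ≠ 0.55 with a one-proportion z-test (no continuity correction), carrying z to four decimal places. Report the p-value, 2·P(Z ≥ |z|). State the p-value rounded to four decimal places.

With x = 43 successes in n = 75, p̂ = 0.57333.
Null standard error: √(0.55·0.45/75) = √0.003300000 = 0.057446.
Test statistic (full precision, shown to 4 dp): z = (43/75 − 0.55)/SE₀ ≈ 0.4062.
p-value = 2·P(Z ≥ |z|) with z = 0.4062 → 0.6846.

p-value = 0.6846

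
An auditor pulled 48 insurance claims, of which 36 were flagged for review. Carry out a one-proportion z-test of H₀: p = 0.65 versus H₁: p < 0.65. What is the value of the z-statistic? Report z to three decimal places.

z = 1.453

With x = 36 successes in n = 48, p̂ = 0.75000.
SE₀ = √(0.65·0.35/48) = 0.068845.
z = (0.75000 − 0.65)/0.068845 = 0.10000/0.068845 = 1.453.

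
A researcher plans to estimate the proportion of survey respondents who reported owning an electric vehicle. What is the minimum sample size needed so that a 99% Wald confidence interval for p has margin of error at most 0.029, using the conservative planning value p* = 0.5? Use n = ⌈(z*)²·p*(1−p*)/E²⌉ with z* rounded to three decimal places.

For 99% confidence, z* = 2.576.
p*(1−p*) = 0.2500.
(z*)²·p*(1−p*)/E² = 6.635776·0.2500/0.000841 = 1972.585.
Rounding up, n = 1973.

n = 1973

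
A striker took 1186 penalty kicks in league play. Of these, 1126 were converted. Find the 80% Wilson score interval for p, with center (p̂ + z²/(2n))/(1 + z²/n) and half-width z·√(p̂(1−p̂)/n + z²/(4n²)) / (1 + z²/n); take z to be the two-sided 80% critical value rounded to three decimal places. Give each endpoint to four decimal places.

p̂ = 1126/1186 = 0.94941; z = 1.282, so z² = 1.643524.
Denominator 1 + z²/n = 1 + 1.643524/1186 = 1.001386.
Adjusted center: (0.94941 + z²/(2n))/1.001386 = 0.94879.
Radicand: p̂(1−p̂)/n + z²/(4n²) = 0.000040498 + 0.000000292 = 0.000040790.
Half-width = 1.282·√0.000040790/1.001386 = 0.00818.
CI: 0.94879 ± 0.00818 = (0.9406, 0.9570).

(0.9406, 0.9570)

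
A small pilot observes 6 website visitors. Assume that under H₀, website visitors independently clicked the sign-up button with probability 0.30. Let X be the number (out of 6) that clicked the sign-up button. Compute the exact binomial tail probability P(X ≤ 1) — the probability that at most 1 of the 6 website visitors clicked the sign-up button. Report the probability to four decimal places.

X ~ Binomial(n=6, p=0.30).
P(X ≤ 1) = C(6,0)·0.30^0·0.70^6 + C(6,1)·0.30^1·0.70^5.
= 0.117649 + 0.302526 = 0.4202.

P = 0.4202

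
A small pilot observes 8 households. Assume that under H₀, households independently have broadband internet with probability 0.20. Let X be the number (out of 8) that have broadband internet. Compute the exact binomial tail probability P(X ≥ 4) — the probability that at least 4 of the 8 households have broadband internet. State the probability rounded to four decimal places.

X is binomial with n = 8 and p = 0.20.
P(X ≥ 4) = Σ_{j=4}^{8} C(8,j)·0.20^j·0.80^{8−j}.
= 0.045875 + 0.009175 + 0.001147 + 0.000082 + 0.000003 = 0.0563.

P = 0.0563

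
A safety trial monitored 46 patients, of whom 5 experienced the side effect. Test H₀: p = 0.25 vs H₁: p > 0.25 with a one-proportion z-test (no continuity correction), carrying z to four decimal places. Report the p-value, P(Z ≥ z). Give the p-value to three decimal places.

p-value = 0.987

Sample proportion p̂ = 5/46 = 0.10870.
SE₀ = √(0.25·0.75/46) = 0.063844.
z = (p̂ − p₀)/SE = (5/46 − 0.25)/0.063844 ≈ -2.2133.
From the standard normal, P(Z ≥ z) = 0.987.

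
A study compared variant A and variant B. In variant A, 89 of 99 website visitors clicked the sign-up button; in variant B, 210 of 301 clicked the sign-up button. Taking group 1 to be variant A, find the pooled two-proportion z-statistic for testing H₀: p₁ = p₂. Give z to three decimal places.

z = 4.000

p̂₁ = 89/99 = 0.89899, p̂₂ = 210/301 = 0.69767.
Pooled p̂ = (89+210)/(99+301) = 299/400 = 0.74750.
Pooled SE = √[0.1887437·0.01342327] ≈ 0.050334.
z = (p̂₁ − p̂₂)/SE = (0.89899 − 0.69767)/0.050334 = 0.20132/0.050334 = 4.000.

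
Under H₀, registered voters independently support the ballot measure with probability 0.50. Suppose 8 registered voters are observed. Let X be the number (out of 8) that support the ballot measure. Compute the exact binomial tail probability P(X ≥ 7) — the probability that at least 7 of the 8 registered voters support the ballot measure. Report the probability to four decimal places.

P = 0.0352

X ~ Binomial(n=8, p=0.50).
P(X ≥ 7) = C(8,7)·0.50^7·0.50^1 + C(8,8)·0.50^8·0.50^0.
= 0.031250 + 0.003906 = 0.0352.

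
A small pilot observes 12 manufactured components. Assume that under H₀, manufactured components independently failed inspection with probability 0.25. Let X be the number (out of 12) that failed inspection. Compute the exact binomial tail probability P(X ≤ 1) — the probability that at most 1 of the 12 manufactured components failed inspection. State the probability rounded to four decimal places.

P = 0.1584

X is binomial with n = 12 and p = 0.25.
P(X ≤ 1) = C(12,0)·0.25^0·0.75^12 + C(12,1)·0.25^1·0.75^11.
= 0.031676 + 0.126705 = 0.1584.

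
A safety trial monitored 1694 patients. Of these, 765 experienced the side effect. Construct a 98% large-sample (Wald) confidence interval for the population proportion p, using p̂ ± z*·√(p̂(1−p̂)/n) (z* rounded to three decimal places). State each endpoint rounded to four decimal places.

p̂ = 765/1694 = 0.45159.
Standard error of p̂: √(0.247657/1694) = √0.000146196 = 0.012091.
z* = 2.326 at the 98% level.
Margin of error: 2.326 × 0.012091 = 0.02812.
So the interval runs from 0.4235 to 0.4797.

(0.4235, 0.4797)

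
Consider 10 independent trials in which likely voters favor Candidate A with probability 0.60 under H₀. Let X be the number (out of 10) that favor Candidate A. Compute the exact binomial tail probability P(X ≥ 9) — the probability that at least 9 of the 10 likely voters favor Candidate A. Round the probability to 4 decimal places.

P = 0.0464

X ~ Binomial(n=10, p=0.60).
P(X ≥ 9) = C(10,9)·0.60^9·0.40^1 + C(10,10)·0.60^10·0.40^0.
= 0.040311 + 0.006047 = 0.0464.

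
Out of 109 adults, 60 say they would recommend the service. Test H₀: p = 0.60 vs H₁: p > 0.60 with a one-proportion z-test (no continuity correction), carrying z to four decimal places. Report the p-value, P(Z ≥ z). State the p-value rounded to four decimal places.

p̂ = 60/109 = 0.55046.
Null standard error: √(0.60·0.40/109) = √0.002201835 = 0.046924.
z = (p̂ − p₀)/SE = (60/109 − 0.60)/0.046924 ≈ -1.0558.
p-value = P(Z ≥ z) with z = -1.0558 → 0.8545.

p-value = 0.8545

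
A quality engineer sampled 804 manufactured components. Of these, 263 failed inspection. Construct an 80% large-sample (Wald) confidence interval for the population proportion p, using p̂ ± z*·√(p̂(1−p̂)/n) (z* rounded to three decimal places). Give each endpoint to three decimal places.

(0.306, 0.348)

Sample proportion p̂ = 263/804 = 0.32711.
SE = √(p̂(1−p̂)/n) = √(0.220111/804) = 0.016546.
The 80% critical value is z* = 1.282.
Margin = 1.282·0.016546 = 0.02121.
CI: 0.32711 ± 0.02121 = (0.306, 0.348).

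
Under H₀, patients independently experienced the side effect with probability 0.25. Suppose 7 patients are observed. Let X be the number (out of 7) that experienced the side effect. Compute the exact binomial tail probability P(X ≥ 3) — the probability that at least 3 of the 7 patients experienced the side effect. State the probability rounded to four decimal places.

X ~ Binomial(n=7, p=0.25).
P(X ≥ 3) = Σ_{j=3}^{7} C(7,j)·0.25^j·0.75^{7−j}.
= 0.173035 + 0.057678 + 0.011536 + 0.001282 + 0.000061 = 0.2436.

P = 0.2436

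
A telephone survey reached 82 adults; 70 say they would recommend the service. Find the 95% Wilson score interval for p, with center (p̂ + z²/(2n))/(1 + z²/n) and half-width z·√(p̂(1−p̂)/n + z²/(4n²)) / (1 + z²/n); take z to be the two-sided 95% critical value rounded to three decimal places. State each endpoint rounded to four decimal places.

(0.7614, 0.9143)

p̂ = 70/82 = 0.85366; z = 1.960, so z² = 3.841600.
1 + z²/n = 1.046849.
Center = (0.85366 + 0.023424)/1.046849 = 0.83783.
Radicand: p̂(1−p̂)/n + z²/(4n²) = 0.001523483 + 0.000142832 = 0.001666315.
Half-width = 1.960·√0.001666315/1.046849 = 0.07643.
CI: 0.83783 ± 0.07643 = (0.7614, 0.9143).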